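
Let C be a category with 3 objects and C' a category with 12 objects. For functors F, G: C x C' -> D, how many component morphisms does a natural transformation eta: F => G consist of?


A natural transformation eta: F => G assigns one component morphism per
object of the domain category.
The domain is the product category C x C', so
|Ob(C x C')| = |Ob(C)| * |Ob(C')| = 3 * 12 = 36.
Therefore eta has 36 component morphisms.

36


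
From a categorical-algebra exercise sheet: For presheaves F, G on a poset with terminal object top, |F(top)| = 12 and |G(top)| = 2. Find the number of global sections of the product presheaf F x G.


Global sections of a presheaf on a poset with terminal top satisfy
Gamma(H) ~ H(top). Presheaves admit pointwise products, so
(F x G)(top) = F(top) x G(top) (Cartesian product).
|Gamma(F x G)| = |F(top)| * |G(top)| = 12 * 2 = 24.

24


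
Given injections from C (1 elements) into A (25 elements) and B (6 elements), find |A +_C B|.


The pushout A +_C B identifies the images of C in A and B.
|A +_C B| = |A| + |B| - |C| (for injections).
= 25 + 6 - 1 = 30

30


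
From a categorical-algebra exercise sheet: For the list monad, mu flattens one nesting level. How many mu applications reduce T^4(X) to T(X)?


Each application of mu: T^2 -> T removes one layer of nesting.
Starting at depth 4 (i.e., T^4(X)), we need to reach T(X).
Number of mu applications = 4 - 1 = 3

3


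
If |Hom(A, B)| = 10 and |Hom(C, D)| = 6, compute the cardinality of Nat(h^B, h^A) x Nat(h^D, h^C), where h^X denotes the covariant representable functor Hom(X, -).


By the Yoneda lemma, Nat(h^B, h^A) is isomorphic to Hom(A, B),
so |Nat(h^B, h^A)| = |Hom(A, B)| and |Nat(h^D, h^C)| = |Hom(C, D)|.
|Hom(A, B)| = 10, |Hom(C, D)| = 6.
|Nat(h^B, h^A) x Nat(h^D, h^C)| = 10 * 6 = 60

60


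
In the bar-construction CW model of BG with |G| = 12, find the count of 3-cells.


In the bar-construction CW model of BG, the n-cells are indexed by
n-tuples [g_1|...|g_n] of non-identity elements of G (degenerate
simplices with some g_i = e do not contribute cells), so there are
(|G| - 1)^n n-cells.
For dim = 3 with |G| = 12:
cells = (12 - 1)^3 = 11^3 = 1331

1331


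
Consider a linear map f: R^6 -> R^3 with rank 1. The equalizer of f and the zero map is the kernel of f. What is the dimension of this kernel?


The equalizer of f and the zero map is ker(f).
By the rank-nullity theorem: dim(ker(f)) = dim(domain) - rank(f).
dim(ker(f)) = 6 - 1 = 5

5


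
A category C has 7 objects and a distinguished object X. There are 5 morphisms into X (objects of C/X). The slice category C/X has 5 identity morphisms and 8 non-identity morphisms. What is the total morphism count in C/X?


In the slice category C/X, objects are morphisms to X.
Identity morphisms: 5 (one per object of C/X).
Non-identity morphisms: 8.
Total = 5 + 8 = 13

13


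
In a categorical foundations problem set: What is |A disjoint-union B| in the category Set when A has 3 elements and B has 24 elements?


In Set, the coproduct A + B is the disjoint union.
|A + B| = |A| + |B| = 3 + 24 = 27

27


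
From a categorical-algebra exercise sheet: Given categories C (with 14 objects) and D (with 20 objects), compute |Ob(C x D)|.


The product category C x D has objects that are pairs (c, d).
Number of pairs = |Ob(C)| * |Ob(D)| = 14 * 20 = 280

280


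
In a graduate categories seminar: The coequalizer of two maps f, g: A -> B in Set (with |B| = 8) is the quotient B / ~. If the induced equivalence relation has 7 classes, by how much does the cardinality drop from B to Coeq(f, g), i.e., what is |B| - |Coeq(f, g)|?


The coequalizer Coeq(f, g) = B / ~ has one element per equivalence class.
|B| = 8, |Coeq(f, g)| = 7.
|B| - |Coeq(f, g)| = 8 - 7 = 1.

1


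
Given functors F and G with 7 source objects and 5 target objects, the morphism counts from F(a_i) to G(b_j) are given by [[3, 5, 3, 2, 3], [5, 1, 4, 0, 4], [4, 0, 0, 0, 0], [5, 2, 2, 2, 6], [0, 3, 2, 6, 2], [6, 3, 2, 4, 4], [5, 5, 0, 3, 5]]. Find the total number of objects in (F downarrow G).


Objects of (F downarrow G) are triples (a, b, h: F(a)->G(b)).
The count equals the sum of all entries in the hom-matrix.
sum(row 0) = 16
sum(row 1) = 14
sum(row 2) = 4
sum(row 3) = 17
sum(row 4) = 13
sum(row 5) = 19
sum(row 6) = 18
Grand total = 101

101


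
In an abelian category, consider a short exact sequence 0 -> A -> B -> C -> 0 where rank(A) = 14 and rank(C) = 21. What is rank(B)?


For a short exact sequence 0 -> A -> B -> C -> 0,
rank is additive: rank(B) = rank(A) + rank(C).
rank(B) = 14 + 21 = 35

35


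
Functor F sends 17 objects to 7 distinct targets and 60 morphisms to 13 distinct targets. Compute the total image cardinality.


The image of F consists of distinct objects and distinct morphisms.
|Im(F)| on objects = 7
|Im(F)| on morphisms = 13
Total image cardinality = 7 + 13 = 20

20


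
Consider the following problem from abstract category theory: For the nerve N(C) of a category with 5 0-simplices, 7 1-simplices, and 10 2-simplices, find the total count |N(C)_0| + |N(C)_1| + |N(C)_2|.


The 2-skeleton of the nerve N(C) consists of simplices in dimensions 0, 1, 2:
  |N(C)_0| = 5 (objects)
  |N(C)_1| = 7 (morphisms)
  |N(C)_2| = 10 (composable pairs)
Total = 5 + 7 + 10 = 22

22


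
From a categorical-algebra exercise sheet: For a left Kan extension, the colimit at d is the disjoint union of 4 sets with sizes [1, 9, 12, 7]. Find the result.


Pointwise, the left Kan extension (Lan_F H)(d) is the colimit, indexed
by the comma category (F downarrow d), of H composed with the
projection (F downarrow d) -> C. Here that colimit is given
as a coproduct (disjoint union) of sets, so its cardinality is the
sum of the sizes of the summands.
Coproduct of sets with sizes: 1 + 9 + 12 + 7
= 29

29


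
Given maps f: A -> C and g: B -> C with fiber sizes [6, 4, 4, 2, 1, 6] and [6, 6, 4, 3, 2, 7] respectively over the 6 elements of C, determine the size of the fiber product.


The pullback A x_C B consists of pairs (a, b) with f(a) = g(b).
For each element c in C, the fiber product has |f^-1(c)| * |g^-1(c)| elements.
Summing over C: 6 * 6 + 4 * 6 + 4 * 4 + 2 * 3 + 1 * 2 + 6 * 7
= 36 + 24 + 16 + 6 + 2 + 42 = 126

126


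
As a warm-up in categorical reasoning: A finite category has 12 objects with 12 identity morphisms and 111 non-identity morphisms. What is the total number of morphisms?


Each object has an identity morphism, giving 12 identities.
Adding the 111 non-identity morphisms:
Total = 12 + 111 = 123

123


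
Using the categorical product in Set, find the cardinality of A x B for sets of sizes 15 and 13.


In Set, the product A x B is the Cartesian product.
By the universal property, |A x B| = |A| * |B|.
|A x B| = 15 * 13 = 195

195


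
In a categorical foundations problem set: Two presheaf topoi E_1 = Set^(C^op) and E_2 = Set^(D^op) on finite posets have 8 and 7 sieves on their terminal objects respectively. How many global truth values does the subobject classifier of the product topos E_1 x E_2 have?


In a product of presheaf topoi E_1 x E_2, the subobject classifier
is Omega = Omega_1 x Omega_2 (componentwise), so
|Omega(top)| = |Omega_1(top_1)| * |Omega_2(top_2)|.
= 8 * 7 = 56.

56


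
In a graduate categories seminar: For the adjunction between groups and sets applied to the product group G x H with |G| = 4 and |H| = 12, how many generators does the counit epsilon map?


The counit epsilon_K: F(U(K)) -> K of the Free-Forgetful adjunction
maps |K| generators of F(U(K)) into K. For K = G x H (the product group),
|G x H| = |G| * |H|.
Total generators mapped = 4 * 12 = 48.

48


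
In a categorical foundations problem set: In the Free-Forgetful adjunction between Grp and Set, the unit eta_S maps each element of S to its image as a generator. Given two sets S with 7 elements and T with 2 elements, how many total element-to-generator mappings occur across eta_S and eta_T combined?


The unit eta_X: X -> U(F(X)) of the Free-Forgetful adjunction
maps each element of X to a generator of F(X). For X = S + T (disjoint
union in Set), |S + T| = |S| + |T|.
Total mappings = 7 + 2 = 9.

9


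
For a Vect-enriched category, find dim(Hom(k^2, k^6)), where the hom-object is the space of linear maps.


In Vect-enriched categories, Hom(k^n, k^m) is the space of m x n matrices.
dim(Hom(k^2, k^6)) = 6 * 2 = 12

12


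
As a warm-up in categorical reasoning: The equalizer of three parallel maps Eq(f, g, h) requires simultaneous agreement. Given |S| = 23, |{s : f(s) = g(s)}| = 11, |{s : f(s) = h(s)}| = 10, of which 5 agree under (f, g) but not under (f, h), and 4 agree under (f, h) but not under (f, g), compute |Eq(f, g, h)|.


Eq(f, g, h) is the triple-agreement set: points in S where all three
maps take the same value. Using inclusion-exclusion on the pairwise data:
Pair (f, g) agrees on 11 points; pair (f, h) on 10 points.
Points agreeing under (f, g) but not (f, h) = 5; under (f, h) but not (f, g) = 4.
Triple-agreement = agreement-in-(f, g) minus points that agree under (f, g) but not (f, h):
|Eq(f, g, h)| = 11 - 5 = 6
(cross-check via (f, h): 10 - 4 = 6.)

6


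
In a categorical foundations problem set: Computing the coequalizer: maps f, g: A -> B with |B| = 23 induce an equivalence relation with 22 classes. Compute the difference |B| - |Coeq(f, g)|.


The coequalizer Coeq(f, g) = B / ~ has one element per equivalence class.
|B| = 23, |Coeq(f, g)| = 22.
|B| - |Coeq(f, g)| = 23 - 22 = 1.

1


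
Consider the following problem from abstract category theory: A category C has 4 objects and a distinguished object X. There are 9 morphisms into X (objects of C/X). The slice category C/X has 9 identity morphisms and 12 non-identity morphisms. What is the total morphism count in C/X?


In the slice category C/X, objects are morphisms to X.
Identity morphisms: 9 (one per object of C/X).
Non-identity morphisms: 12.
Total = 9 + 12 = 21

21


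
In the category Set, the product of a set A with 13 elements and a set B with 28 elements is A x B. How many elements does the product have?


In Set, the product A x B is the Cartesian product.
By the universal property, |A x B| = |A| * |B|.
|A x B| = 13 * 28 = 364

364


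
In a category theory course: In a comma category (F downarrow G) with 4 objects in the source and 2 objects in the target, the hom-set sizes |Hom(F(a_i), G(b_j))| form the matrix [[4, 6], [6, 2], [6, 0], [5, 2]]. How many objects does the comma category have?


Objects of (F downarrow G) are triples (a, b, h: F(a)->G(b)).
The count equals the sum of all entries in the hom-matrix.
sum(row 0) = 10
sum(row 1) = 8
sum(row 2) = 6
sum(row 3) = 7
Grand total = 31

31


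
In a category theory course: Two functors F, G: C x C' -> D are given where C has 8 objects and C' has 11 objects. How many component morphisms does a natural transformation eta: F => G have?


A natural transformation eta: F => G assigns one component morphism per
object of the domain category.
The domain is the product category C x C', so
|Ob(C x C')| = |Ob(C)| * |Ob(C')| = 8 * 11 = 88.
Therefore eta has 88 component morphisms.

88


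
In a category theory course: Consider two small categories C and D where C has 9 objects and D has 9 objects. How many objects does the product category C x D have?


The product category C x D has objects that are pairs (c, d).
Number of pairs = |Ob(C)| * |Ob(D)| = 9 * 9 = 81

81


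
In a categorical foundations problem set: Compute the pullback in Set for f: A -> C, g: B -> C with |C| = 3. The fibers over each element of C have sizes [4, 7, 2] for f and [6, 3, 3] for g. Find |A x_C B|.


The pullback A x_C B consists of pairs (a, b) with f(a) = g(b).
For each element c in C, the fiber product has |f^-1(c)| * |g^-1(c)| elements.
Summing over C: 4 * 6 + 7 * 3 + 2 * 3
= 24 + 21 + 6 = 51

51


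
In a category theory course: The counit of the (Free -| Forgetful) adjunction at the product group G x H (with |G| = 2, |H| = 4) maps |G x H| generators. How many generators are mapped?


The counit epsilon_K: F(U(K)) -> K of the Free-Forgetful adjunction
maps |K| generators of F(U(K)) into K. For K = G x H (the product group),
|G x H| = |G| * |H|.
Total generators mapped = 2 * 4 = 8.

8


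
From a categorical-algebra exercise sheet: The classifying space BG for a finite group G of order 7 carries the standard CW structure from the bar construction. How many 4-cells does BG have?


In the bar-construction CW model of BG, the n-cells are indexed by
n-tuples [g_1|...|g_n] of non-identity elements of G (degenerate
simplices with some g_i = e do not contribute cells), so there are
(|G| - 1)^n n-cells.
For dim = 4 with |G| = 7:
cells = (7 - 1)^4 = 6^4 = 1296

1296


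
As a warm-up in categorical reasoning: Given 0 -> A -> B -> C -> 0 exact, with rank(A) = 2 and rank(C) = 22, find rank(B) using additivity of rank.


For a short exact sequence 0 -> A -> B -> C -> 0,
rank is additive: rank(B) = rank(A) + rank(C).
rank(B) = 2 + 22 = 24

24


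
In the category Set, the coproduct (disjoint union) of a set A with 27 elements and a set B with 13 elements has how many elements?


In Set, the coproduct A + B is the disjoint union.
|A + B| = |A| + |B| = 27 + 13 = 40

40


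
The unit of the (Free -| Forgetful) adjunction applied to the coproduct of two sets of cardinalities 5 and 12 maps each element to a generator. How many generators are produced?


The unit eta_X: X -> U(F(X)) of the Free-Forgetful adjunction
maps each element of X to a generator of F(X). For X = S + T (disjoint
union in Set), |S + T| = |S| + |T|.
Total mappings = 5 + 12 = 17.

17


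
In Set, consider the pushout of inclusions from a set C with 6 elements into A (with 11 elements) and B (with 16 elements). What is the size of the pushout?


The pushout A +_C B identifies the images of C in A and B.
|A +_C B| = |A| + |B| - |C| (for injections).
= 11 + 16 - 6 = 21

21


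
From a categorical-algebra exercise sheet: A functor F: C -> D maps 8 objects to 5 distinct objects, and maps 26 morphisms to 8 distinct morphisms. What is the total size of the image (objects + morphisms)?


The image of F consists of distinct objects and distinct morphisms.
|Im(F)| on objects = 5
|Im(F)| on morphisms = 8
Total image cardinality = 5 + 8 = 13

13


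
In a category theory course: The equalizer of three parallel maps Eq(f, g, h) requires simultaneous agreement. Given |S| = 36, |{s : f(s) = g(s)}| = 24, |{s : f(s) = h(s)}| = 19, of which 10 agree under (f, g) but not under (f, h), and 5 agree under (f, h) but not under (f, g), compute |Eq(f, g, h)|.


Eq(f, g, h) is the triple-agreement set: points in S where all three
maps take the same value. Using inclusion-exclusion on the pairwise data:
Pair (f, g) agrees on 24 points; pair (f, h) on 19 points.
Points agreeing under (f, g) but not (f, h) = 10; under (f, h) but not (f, g) = 5.
Triple-agreement = agreement-in-(f, g) minus points that agree under (f, g) but not (f, h):
|Eq(f, g, h)| = 24 - 10 = 14
(cross-check via (f, h): 19 - 5 = 14.)

14


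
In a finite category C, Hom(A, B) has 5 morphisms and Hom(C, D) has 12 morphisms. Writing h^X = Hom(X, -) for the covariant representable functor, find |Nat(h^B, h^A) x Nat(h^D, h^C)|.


By the Yoneda lemma, Nat(h^B, h^A) is isomorphic to Hom(A, B),
so |Nat(h^B, h^A)| = |Hom(A, B)| and |Nat(h^D, h^C)| = |Hom(C, D)|.
|Hom(A, B)| = 5, |Hom(C, D)| = 12.
|Nat(h^B, h^A) x Nat(h^D, h^C)| = 5 * 12 = 60

60


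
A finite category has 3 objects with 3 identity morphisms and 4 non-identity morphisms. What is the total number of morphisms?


Each object has an identity morphism, giving 3 identities.
Adding the 4 non-identity morphisms:
Total = 3 + 4 = 7

7


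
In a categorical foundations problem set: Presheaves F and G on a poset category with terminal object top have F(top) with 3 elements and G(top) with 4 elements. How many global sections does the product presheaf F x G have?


Global sections of a presheaf on a poset with terminal top satisfy
Gamma(H) ~ H(top). Presheaves admit pointwise products, so
(F x G)(top) = F(top) x G(top) (Cartesian product).
|Gamma(F x G)| = |F(top)| * |G(top)| = 3 * 4 = 12.

12


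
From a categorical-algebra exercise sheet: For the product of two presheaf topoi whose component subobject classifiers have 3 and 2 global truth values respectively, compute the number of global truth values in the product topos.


In a product of presheaf topoi E_1 x E_2, the subobject classifier
is Omega = Omega_1 x Omega_2 (componentwise), so
|Omega(top)| = |Omega_1(top_1)| * |Omega_2(top_2)|.
= 3 * 2 = 6.

6


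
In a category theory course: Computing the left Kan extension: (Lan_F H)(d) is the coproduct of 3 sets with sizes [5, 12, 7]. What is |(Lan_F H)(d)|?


Pointwise, the left Kan extension (Lan_F H)(d) is the colimit, indexed
by the comma category (F downarrow d), of H composed with the
projection (F downarrow d) -> C. Here that colimit is given
as a coproduct (disjoint union) of sets, so its cardinality is the
sum of the sizes of the summands.
Coproduct of sets with sizes: 5 + 12 + 7
= 24

24


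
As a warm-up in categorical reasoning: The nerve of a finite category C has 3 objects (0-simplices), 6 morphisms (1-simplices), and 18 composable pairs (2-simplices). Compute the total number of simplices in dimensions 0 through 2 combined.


The 2-skeleton of the nerve N(C) consists of simplices in dimensions 0, 1, 2:
  |N(C)_0| = 3 (objects)
  |N(C)_1| = 6 (morphisms)
  |N(C)_2| = 18 (composable pairs)
Total = 3 + 6 + 18 = 27

27


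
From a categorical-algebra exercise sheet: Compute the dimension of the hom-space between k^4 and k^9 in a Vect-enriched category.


In Vect-enriched categories, Hom(k^n, k^m) is the space of m x n matrices.
dim(Hom(k^4, k^9)) = 9 * 4 = 36

36


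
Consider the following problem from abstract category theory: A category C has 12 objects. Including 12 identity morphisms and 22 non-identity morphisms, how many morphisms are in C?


Each object has an identity morphism, giving 12 identities.
Adding the 22 non-identity morphisms:
Total = 12 + 22 = 34

34


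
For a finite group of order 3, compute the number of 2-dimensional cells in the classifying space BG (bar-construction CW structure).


In the bar-construction CW model of BG, the n-cells are indexed by
n-tuples [g_1|...|g_n] of non-identity elements of G (degenerate
simplices with some g_i = e do not contribute cells), so there are
(|G| - 1)^n n-cells.
For dim = 2 with |G| = 3:
cells = (3 - 1)^2 = 2^2 = 4

4


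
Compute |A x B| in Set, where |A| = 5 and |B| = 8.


In Set, the product A x B is the Cartesian product.
By the universal property, |A x B| = |A| * |B|.
|A x B| = 5 * 8 = 40

40


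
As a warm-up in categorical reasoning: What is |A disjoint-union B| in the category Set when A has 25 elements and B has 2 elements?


In Set, the coproduct A + B is the disjoint union.
|A + B| = |A| + |B| = 25 + 2 = 27

27


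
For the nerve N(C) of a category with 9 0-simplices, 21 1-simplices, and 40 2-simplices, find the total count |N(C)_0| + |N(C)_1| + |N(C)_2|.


The 2-skeleton of the nerve N(C) consists of simplices in dimensions 0, 1, 2:
  |N(C)_0| = 9 (objects)
  |N(C)_1| = 21 (morphisms)
  |N(C)_2| = 40 (composable pairs)
Total = 9 + 21 + 40 = 70

70


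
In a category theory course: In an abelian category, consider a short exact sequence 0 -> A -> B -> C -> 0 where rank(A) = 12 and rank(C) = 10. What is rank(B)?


For a short exact sequence 0 -> A -> B -> C -> 0,
rank is additive: rank(B) = rank(A) + rank(C).
rank(B) = 12 + 10 = 22

22


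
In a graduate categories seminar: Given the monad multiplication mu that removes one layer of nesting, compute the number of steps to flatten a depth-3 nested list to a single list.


Each application of mu: T^2 -> T removes one layer of nesting.
Starting at depth 3 (i.e., T^3(X)), we need to reach T(X).
Number of mu applications = 3 - 1 = 2

2


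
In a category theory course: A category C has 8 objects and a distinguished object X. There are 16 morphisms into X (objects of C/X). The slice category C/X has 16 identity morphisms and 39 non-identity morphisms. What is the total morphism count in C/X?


In the slice category C/X, objects are morphisms to X.
Identity morphisms: 16 (one per object of C/X).
Non-identity morphisms: 39.
Total = 16 + 39 = 55

55


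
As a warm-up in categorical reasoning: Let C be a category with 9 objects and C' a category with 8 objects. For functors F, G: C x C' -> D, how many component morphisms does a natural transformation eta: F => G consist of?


A natural transformation eta: F => G assigns one component morphism per
object of the domain category.
The domain is the product category C x C', so
|Ob(C x C')| = |Ob(C)| * |Ob(C')| = 9 * 8 = 72.
Therefore eta has 72 component morphisms.

72


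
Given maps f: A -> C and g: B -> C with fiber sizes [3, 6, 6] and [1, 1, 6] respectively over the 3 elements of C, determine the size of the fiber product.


The pullback A x_C B consists of pairs (a, b) with f(a) = g(b).
For each element c in C, the fiber product has |f^-1(c)| * |g^-1(c)| elements.
Summing over C: 3 * 1 + 6 * 1 + 6 * 6
= 3 + 6 + 36 = 45

45


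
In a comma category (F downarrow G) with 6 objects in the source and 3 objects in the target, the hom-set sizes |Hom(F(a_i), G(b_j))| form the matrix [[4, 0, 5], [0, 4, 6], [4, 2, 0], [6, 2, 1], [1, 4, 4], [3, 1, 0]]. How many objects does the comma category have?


Objects of (F downarrow G) are triples (a, b, h: F(a)->G(b)).
The count equals the sum of all entries in the hom-matrix.
sum(row 0) = 9
sum(row 1) = 10
sum(row 2) = 6
sum(row 3) = 9
sum(row 4) = 9
sum(row 5) = 4
Grand total = 47

47


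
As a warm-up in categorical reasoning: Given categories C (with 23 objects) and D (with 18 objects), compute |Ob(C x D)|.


The product category C x D has objects that are pairs (c, d).
Number of pairs = |Ob(C)| * |Ob(D)| = 23 * 18 = 414

414


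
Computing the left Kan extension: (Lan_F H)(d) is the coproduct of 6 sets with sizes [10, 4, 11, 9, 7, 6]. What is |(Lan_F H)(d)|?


Pointwise, the left Kan extension (Lan_F H)(d) is the colimit, indexed
by the comma category (F downarrow d), of H composed with the
projection (F downarrow d) -> C. Here that colimit is given
as a coproduct (disjoint union) of sets, so its cardinality is the
sum of the sizes of the summands.
Coproduct of sets with sizes: 10 + 4 + 11 + 9 + 7 + 6
= 47

47


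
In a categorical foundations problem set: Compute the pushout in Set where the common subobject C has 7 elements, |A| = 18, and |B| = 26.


The pushout A +_C B identifies the images of C in A and B.
|A +_C B| = |A| + |B| - |C| (for injections).
= 18 + 26 - 7 = 37

37


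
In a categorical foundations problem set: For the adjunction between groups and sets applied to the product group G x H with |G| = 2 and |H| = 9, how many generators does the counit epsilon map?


The counit epsilon_K: F(U(K)) -> K of the Free-Forgetful adjunction
maps |K| generators of F(U(K)) into K. For K = G x H (the product group),
|G x H| = |G| * |H|.
Total generators mapped = 2 * 9 = 18.

18


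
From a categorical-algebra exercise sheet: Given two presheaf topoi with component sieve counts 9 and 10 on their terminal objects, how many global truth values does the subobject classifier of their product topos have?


In a product of presheaf topoi E_1 x E_2, the subobject classifier
is Omega = Omega_1 x Omega_2 (componentwise), so
|Omega(top)| = |Omega_1(top_1)| * |Omega_2(top_2)|.
= 9 * 10 = 90.

90


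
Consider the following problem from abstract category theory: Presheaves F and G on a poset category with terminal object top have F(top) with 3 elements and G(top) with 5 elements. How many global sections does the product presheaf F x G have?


Global sections of a presheaf on a poset with terminal top satisfy
Gamma(H) ~ H(top). Presheaves admit pointwise products, so
(F x G)(top) = F(top) x G(top) (Cartesian product).
|Gamma(F x G)| = |F(top)| * |G(top)| = 3 * 5 = 15.

15


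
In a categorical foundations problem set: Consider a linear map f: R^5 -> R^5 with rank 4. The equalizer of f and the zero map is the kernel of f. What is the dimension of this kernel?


The equalizer of f and the zero map is ker(f).
By the rank-nullity theorem: dim(ker(f)) = dim(domain) - rank(f).
dim(ker(f)) = 5 - 4 = 1

1


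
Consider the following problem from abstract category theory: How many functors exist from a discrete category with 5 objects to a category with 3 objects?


A functor from a discrete category C to D is determined by
where each object maps. Each of the 5 objects of C can map
to any of the 3 objects of D independently.
Number of functors = 3^5 = 243

243


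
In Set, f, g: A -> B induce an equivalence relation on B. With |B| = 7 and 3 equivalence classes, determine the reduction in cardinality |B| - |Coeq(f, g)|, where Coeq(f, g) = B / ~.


The coequalizer Coeq(f, g) = B / ~ has one element per equivalence class.
|B| = 7, |Coeq(f, g)| = 3.
|B| - |Coeq(f, g)| = 7 - 3 = 4.

4


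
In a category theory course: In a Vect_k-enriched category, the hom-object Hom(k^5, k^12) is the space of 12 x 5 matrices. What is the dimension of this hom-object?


In Vect-enriched categories, Hom(k^n, k^m) is the space of m x n matrices.
dim(Hom(k^5, k^12)) = 12 * 5 = 60

60


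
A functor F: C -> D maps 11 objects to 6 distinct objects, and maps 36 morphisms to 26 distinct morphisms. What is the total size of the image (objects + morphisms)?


The image of F consists of distinct objects and distinct morphisms.
|Im(F)| on objects = 6
|Im(F)| on morphisms = 26
Total image cardinality = 6 + 26 = 32

32


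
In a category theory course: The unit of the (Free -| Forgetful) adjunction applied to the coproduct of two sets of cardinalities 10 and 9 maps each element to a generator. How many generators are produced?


The unit eta_X: X -> U(F(X)) of the Free-Forgetful adjunction
maps each element of X to a generator of F(X). For X = S + T (disjoint
union in Set), |S + T| = |S| + |T|.
Total mappings = 10 + 9 = 19.

19


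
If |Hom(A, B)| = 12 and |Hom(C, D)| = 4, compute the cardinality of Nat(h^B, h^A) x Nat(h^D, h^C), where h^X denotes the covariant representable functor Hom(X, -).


By the Yoneda lemma, Nat(h^B, h^A) is isomorphic to Hom(A, B),
so |Nat(h^B, h^A)| = |Hom(A, B)| and |Nat(h^D, h^C)| = |Hom(C, D)|.
|Hom(A, B)| = 12, |Hom(C, D)| = 4.
|Nat(h^B, h^A) x Nat(h^D, h^C)| = 12 * 4 = 48

48


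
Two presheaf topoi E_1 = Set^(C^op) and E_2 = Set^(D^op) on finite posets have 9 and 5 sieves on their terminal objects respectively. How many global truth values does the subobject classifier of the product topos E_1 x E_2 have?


In a product of presheaf topoi E_1 x E_2, the subobject classifier
is Omega = Omega_1 x Omega_2 (componentwise), so
|Omega(top)| = |Omega_1(top_1)| * |Omega_2(top_2)|.
= 9 * 5 = 45.

45


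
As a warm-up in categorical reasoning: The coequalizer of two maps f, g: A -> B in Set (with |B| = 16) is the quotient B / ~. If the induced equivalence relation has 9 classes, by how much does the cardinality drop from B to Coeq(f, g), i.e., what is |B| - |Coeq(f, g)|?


The coequalizer Coeq(f, g) = B / ~ has one element per equivalence class.
|B| = 16, |Coeq(f, g)| = 9.
|B| - |Coeq(f, g)| = 16 - 9 = 7.

7


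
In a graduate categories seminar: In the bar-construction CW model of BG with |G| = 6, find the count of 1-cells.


In the bar-construction CW model of BG, the n-cells are indexed by
n-tuples [g_1|...|g_n] of non-identity elements of G (degenerate
simplices with some g_i = e do not contribute cells), so there are
(|G| - 1)^n n-cells.
For dim = 1 with |G| = 6:
cells = (6 - 1)^1 = 5^1 = 5

5


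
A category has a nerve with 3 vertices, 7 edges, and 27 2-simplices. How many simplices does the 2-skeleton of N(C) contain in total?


The 2-skeleton of the nerve N(C) consists of simplices in dimensions 0, 1, 2:
  |N(C)_0| = 3 (objects)
  |N(C)_1| = 7 (morphisms)
  |N(C)_2| = 27 (composable pairs)
Total = 3 + 7 + 27 = 37

37


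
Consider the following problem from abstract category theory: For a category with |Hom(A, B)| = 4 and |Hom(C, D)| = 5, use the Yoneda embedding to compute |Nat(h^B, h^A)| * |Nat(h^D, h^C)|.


By the Yoneda lemma, Nat(h^B, h^A) is isomorphic to Hom(A, B),
so |Nat(h^B, h^A)| = |Hom(A, B)| and |Nat(h^D, h^C)| = |Hom(C, D)|.
|Hom(A, B)| = 4, |Hom(C, D)| = 5.
|Nat(h^B, h^A) x Nat(h^D, h^C)| = 4 * 5 = 20

20


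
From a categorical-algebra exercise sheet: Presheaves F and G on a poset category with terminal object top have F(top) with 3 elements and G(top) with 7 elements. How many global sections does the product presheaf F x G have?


Global sections of a presheaf on a poset with terminal top satisfy
Gamma(H) ~ H(top). Presheaves admit pointwise products, so
(F x G)(top) = F(top) x G(top) (Cartesian product).
|Gamma(F x G)| = |F(top)| * |G(top)| = 3 * 7 = 21.

21


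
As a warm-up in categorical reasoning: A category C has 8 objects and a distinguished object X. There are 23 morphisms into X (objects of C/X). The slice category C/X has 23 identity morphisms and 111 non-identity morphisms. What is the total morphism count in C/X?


In the slice category C/X, objects are morphisms to X.
Identity morphisms: 23 (one per object of C/X).
Non-identity morphisms: 111.
Total = 23 + 111 = 134

134


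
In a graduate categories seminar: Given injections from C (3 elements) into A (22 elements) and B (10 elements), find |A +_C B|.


The pushout A +_C B identifies the images of C in A and B.
|A +_C B| = |A| + |B| - |C| (for injections).
= 22 + 10 - 3 = 29

29


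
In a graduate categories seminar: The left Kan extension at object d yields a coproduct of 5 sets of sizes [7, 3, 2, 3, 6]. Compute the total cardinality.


Pointwise, the left Kan extension (Lan_F H)(d) is the colimit, indexed
by the comma category (F downarrow d), of H composed with the
projection (F downarrow d) -> C. Here that colimit is given
as a coproduct (disjoint union) of sets, so its cardinality is the
sum of the sizes of the summands.
Coproduct of sets with sizes: 7 + 3 + 2 + 3 + 6
= 21

21


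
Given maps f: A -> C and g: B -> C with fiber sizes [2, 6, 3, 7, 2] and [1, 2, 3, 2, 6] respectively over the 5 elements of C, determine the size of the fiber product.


The pullback A x_C B consists of pairs (a, b) with f(a) = g(b).
For each element c in C, the fiber product has |f^-1(c)| * |g^-1(c)| elements.
Summing over C: 2 * 1 + 6 * 2 + 3 * 3 + 7 * 2 + 2 * 6
= 2 + 12 + 9 + 14 + 12 = 49

49


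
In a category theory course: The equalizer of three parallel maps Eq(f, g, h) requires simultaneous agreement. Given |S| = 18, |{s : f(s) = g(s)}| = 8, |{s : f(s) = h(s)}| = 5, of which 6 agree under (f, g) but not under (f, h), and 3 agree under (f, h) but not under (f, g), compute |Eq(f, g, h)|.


Eq(f, g, h) is the triple-agreement set: points in S where all three
maps take the same value. Using inclusion-exclusion on the pairwise data:
Pair (f, g) agrees on 8 points; pair (f, h) on 5 points.
Points agreeing under (f, g) but not (f, h) = 6; under (f, h) but not (f, g) = 3.
Triple-agreement = agreement-in-(f, g) minus points that agree under (f, g) but not (f, h):
|Eq(f, g, h)| = 8 - 6 = 2
(cross-check via (f, h): 5 - 3 = 2.)

2


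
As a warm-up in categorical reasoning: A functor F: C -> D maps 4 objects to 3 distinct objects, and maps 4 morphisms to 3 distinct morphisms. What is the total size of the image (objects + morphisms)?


The image of F consists of distinct objects and distinct morphisms.
|Im(F)| on objects = 3
|Im(F)| on morphisms = 3
Total image cardinality = 3 + 3 = 6

6


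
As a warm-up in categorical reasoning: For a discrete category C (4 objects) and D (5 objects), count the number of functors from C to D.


A functor from a discrete category C to D is determined by
where each object maps. Each of the 4 objects of C can map
to any of the 5 objects of D independently.
Number of functors = 5^4 = 625

625


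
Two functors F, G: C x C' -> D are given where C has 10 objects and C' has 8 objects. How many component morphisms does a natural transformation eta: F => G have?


A natural transformation eta: F => G assigns one component morphism per
object of the domain category.
The domain is the product category C x C', so
|Ob(C x C')| = |Ob(C)| * |Ob(C')| = 10 * 8 = 80.
Therefore eta has 80 component morphisms.

80


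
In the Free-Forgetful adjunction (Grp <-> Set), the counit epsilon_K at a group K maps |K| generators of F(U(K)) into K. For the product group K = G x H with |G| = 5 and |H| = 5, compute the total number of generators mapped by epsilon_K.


The counit epsilon_K: F(U(K)) -> K of the Free-Forgetful adjunction
maps |K| generators of F(U(K)) into K. For K = G x H (the product group),
|G x H| = |G| * |H|.
Total generators mapped = 5 * 5 = 25.

25


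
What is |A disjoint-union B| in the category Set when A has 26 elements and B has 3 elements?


In Set, the coproduct A + B is the disjoint union.
|A + B| = |A| + |B| = 26 + 3 = 29

29


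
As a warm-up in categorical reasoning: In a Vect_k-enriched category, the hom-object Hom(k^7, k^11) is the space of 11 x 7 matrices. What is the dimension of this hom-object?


In Vect-enriched categories, Hom(k^n, k^m) is the space of m x n matrices.
dim(Hom(k^7, k^11)) = 11 * 7 = 77

77


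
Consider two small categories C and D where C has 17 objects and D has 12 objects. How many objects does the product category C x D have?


The product category C x D has objects that are pairs (c, d).
Number of pairs = |Ob(C)| * |Ob(D)| = 17 * 12 = 204

204


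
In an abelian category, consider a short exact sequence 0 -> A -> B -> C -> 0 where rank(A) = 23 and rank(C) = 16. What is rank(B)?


For a short exact sequence 0 -> A -> B -> C -> 0,
rank is additive: rank(B) = rank(A) + rank(C).
rank(B) = 23 + 16 = 39

39


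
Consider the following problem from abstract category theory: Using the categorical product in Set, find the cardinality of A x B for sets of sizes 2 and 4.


In Set, the product A x B is the Cartesian product.
By the universal property, |A x B| = |A| * |B|.
|A x B| = 2 * 4 = 8

8


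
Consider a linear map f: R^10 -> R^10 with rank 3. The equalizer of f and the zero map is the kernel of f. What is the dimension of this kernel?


The equalizer of f and the zero map is ker(f).
By the rank-nullity theorem: dim(ker(f)) = dim(domain) - rank(f).
dim(ker(f)) = 10 - 3 = 7

7


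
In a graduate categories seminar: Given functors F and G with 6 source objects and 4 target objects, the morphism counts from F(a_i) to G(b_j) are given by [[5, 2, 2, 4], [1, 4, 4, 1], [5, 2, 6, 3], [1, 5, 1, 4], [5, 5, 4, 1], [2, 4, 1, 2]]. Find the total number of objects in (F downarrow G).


Objects of (F downarrow G) are triples (a, b, h: F(a)->G(b)).
The count equals the sum of all entries in the hom-matrix.
sum(row 0) = 13
sum(row 1) = 10
sum(row 2) = 16
sum(row 3) = 11
sum(row 4) = 15
sum(row 5) = 9
Grand total = 74

74


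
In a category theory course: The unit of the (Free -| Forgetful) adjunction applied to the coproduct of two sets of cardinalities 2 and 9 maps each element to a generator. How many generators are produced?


The unit eta_X: X -> U(F(X)) of the Free-Forgetful adjunction
maps each element of X to a generator of F(X). For X = S + T (disjoint
union in Set), |S + T| = |S| + |T|.
Total mappings = 2 + 9 = 11.

11


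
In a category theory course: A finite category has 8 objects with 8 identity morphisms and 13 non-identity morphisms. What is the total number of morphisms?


Each object has an identity morphism, giving 8 identities.
Adding the 13 non-identity morphisms:
Total = 8 + 13 = 21

21


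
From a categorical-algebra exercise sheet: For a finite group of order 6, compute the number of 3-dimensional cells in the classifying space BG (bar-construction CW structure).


In the bar-construction CW model of BG, the n-cells are indexed by
n-tuples [g_1|...|g_n] of non-identity elements of G (degenerate
simplices with some g_i = e do not contribute cells), so there are
(|G| - 1)^n n-cells.
For dim = 3 with |G| = 6:
cells = (6 - 1)^3 = 5^3 = 125

125


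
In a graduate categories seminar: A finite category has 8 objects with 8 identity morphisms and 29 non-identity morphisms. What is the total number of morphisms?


Each object has an identity morphism, giving 8 identities.
Adding the 29 non-identity morphisms:
Total = 8 + 29 = 37

37


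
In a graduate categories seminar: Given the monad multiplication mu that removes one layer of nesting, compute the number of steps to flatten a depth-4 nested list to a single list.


Each application of mu: T^2 -> T removes one layer of nesting.
Starting at depth 4 (i.e., T^4(X)), we need to reach T(X).
Number of mu applications = 4 - 1 = 3

3


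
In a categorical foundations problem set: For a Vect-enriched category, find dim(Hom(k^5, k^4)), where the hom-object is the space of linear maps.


In Vect-enriched categories, Hom(k^n, k^m) is the space of m x n matrices.
dim(Hom(k^5, k^4)) = 4 * 5 = 20

20


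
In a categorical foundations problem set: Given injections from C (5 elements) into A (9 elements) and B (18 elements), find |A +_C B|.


The pushout A +_C B identifies the images of C in A and B.
|A +_C B| = |A| + |B| - |C| (for injections).
= 9 + 18 - 5 = 22

22


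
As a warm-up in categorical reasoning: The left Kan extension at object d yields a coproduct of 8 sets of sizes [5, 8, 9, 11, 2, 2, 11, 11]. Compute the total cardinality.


Pointwise, the left Kan extension (Lan_F H)(d) is the colimit, indexed
by the comma category (F downarrow d), of H composed with the
projection (F downarrow d) -> C. Here that colimit is given
as a coproduct (disjoint union) of sets, so its cardinality is the
sum of the sizes of the summands.
Coproduct of sets with sizes: 5 + 8 + 9 + 11 + 2 + 2 + 11 + 11
= 59

59


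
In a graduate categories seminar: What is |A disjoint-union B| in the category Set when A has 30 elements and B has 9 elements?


In Set, the coproduct A + B is the disjoint union.
|A + B| = |A| + |B| = 30 + 9 = 39

39


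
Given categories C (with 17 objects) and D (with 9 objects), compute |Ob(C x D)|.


The product category C x D has objects that are pairs (c, d).
Number of pairs = |Ob(C)| * |Ob(D)| = 17 * 9 = 153

153


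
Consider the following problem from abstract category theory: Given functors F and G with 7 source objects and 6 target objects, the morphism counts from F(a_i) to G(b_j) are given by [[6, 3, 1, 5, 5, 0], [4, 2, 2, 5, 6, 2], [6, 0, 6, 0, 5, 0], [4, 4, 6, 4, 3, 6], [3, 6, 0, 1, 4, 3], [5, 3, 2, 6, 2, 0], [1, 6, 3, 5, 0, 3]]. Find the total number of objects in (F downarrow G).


Objects of (F downarrow G) are triples (a, b, h: F(a)->G(b)).
The count equals the sum of all entries in the hom-matrix.
sum(row 0) = 20
sum(row 1) = 21
sum(row 2) = 17
sum(row 3) = 27
sum(row 4) = 17
sum(row 5) = 18
sum(row 6) = 18
Grand total = 138

138


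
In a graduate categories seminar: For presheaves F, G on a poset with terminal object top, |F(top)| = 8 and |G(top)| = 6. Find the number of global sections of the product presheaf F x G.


Global sections of a presheaf on a poset with terminal top satisfy
Gamma(H) ~ H(top). Presheaves admit pointwise products, so
(F x G)(top) = F(top) x G(top) (Cartesian product).
|Gamma(F x G)| = |F(top)| * |G(top)| = 8 * 6 = 48.

48


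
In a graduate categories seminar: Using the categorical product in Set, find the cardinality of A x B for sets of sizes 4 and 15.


In Set, the product A x B is the Cartesian product.
By the universal property, |A x B| = |A| * |B|.
|A x B| = 4 * 15 = 60

60


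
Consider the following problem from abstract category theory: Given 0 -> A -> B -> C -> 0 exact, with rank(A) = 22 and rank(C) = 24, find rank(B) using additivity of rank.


For a short exact sequence 0 -> A -> B -> C -> 0,
rank is additive: rank(B) = rank(A) + rank(C).
rank(B) = 22 + 24 = 46

46
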